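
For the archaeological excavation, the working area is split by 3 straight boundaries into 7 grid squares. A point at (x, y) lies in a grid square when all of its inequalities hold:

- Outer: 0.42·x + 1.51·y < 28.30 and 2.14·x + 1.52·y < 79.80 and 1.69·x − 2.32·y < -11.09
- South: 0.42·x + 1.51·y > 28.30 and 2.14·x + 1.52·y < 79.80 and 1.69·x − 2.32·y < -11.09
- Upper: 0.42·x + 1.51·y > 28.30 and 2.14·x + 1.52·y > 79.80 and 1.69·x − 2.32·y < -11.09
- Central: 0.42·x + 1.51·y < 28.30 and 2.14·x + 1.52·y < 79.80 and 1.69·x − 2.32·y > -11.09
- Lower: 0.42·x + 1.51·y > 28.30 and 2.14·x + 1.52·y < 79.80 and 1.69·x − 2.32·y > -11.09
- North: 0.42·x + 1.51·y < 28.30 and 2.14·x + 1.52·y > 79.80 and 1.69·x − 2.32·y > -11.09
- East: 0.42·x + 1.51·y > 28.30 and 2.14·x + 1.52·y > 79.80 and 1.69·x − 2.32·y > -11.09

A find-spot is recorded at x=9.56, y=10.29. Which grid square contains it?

0.42·9.56 + 1.51·10.29 = 19.553, which is < 28.30
2.14·9.56 + 1.52·10.29 = 36.099, which is < 79.80
1.69·9.56 − 2.32·10.29 = -7.716, which is > -11.09
This sign pattern matches Central.

Central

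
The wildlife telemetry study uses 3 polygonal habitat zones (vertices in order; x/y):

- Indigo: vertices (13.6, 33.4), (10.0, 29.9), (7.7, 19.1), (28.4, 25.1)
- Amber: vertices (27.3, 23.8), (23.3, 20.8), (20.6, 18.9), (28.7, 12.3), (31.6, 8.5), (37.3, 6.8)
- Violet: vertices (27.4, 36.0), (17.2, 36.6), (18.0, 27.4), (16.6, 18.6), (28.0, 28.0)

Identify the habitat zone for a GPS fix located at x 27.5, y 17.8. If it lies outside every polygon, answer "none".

Cast a ray rightward from (27.5, 17.8). For each polygon, the edges (by vertex number in listed order) whose endpoints lie on opposite sides of y = 17.8, where each meets that height, and whether that is right or left of the point:
Indigo: no edge straddles that height → 0 crossings.
Amber: 3–4 at x≈21.95 (left), 6–1 at x≈30.83 (right) → 1 crossing.
Violet: no edge straddles that height → 0 crossings.
Only Amber has an odd count, so the point is inside Amber.

Amber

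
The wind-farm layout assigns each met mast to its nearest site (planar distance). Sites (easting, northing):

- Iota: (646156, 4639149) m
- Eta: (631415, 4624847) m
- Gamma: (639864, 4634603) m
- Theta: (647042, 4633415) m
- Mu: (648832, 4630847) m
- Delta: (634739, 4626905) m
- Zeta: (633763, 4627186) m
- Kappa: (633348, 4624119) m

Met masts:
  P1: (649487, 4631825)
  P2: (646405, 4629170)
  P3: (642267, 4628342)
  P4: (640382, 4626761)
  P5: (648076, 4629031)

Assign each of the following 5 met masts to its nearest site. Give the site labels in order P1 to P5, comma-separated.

Mu, Mu, Gamma, Delta, Mu

P1 → Mu (d²=1385509.00)
P2 → Mu (d²=8702658.00)
P3 → Gamma (d²=44974530.00)
P4 → Delta (d²=31864185.00)
P5 → Mu (d²=3869392.00)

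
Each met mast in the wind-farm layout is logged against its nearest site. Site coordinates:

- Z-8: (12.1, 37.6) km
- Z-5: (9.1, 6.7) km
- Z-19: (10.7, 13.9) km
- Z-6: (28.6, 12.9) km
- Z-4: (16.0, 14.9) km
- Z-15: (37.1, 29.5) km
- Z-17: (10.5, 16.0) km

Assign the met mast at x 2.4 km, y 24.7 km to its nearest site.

Squared distances to each site:
Z-8: 260.500; Z-5: 368.890; Z-19: 185.530; Z-6: 825.680; Z-4: 281.000; Z-15: 1227.130; Z-17: 141.300.
Minimum at Z-17.

Z-17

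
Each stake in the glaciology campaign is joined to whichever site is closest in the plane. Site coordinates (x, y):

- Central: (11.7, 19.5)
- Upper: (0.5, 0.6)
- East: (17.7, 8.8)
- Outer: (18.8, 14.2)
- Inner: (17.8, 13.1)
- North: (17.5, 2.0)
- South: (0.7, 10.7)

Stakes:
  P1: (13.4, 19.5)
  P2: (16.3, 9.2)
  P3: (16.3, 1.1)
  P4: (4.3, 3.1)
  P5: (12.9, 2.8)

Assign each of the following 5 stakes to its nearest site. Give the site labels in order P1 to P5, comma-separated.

Central, East, North, Upper, North

P1 → Central (d²=2.89)
P2 → East (d²=2.12)
P3 → North (d²=2.25)
P4 → Upper (d²=20.69)
P5 → North (d²=21.80)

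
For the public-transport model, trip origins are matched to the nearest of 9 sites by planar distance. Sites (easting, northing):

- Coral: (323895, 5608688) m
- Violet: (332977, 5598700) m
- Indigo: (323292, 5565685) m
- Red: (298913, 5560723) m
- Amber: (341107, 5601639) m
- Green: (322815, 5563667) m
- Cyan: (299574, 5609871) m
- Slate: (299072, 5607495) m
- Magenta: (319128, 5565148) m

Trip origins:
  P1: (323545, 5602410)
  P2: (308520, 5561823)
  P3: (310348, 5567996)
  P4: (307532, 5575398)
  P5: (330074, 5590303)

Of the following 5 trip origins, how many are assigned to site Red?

1

P1 → Coral
P2 → Red
P3 → Magenta
P4 → Magenta
P5 → Violet
1 of the 5 goes to Red.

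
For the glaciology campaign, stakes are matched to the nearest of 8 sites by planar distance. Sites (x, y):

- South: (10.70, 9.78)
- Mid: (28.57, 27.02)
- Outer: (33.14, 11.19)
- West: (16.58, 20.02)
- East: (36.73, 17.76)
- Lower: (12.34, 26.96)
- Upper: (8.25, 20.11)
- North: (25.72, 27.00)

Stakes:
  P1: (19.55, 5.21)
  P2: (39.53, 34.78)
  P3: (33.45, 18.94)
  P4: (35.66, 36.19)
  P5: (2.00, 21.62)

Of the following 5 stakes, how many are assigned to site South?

1

P1 → South
P2 → Mid
P3 → East
P4 → Mid
P5 → Upper
1 of the 5 goes to South.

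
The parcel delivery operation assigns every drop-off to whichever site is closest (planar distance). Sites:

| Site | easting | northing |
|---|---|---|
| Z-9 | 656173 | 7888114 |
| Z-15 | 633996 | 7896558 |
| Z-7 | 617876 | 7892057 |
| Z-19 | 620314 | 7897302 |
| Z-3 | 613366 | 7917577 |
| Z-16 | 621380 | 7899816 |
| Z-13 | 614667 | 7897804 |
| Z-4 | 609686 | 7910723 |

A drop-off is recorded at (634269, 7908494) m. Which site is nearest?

Squared distances to each site:
Z-9: 895129616.000; Z-15: 142542625.000; Z-7: 538905418.000; Z-19: 320002889.000; Z-3: 519436298.000; Z-16: 241434005.000; Z-13: 498514504.000; Z-4: 609292330.000.
Minimum at Z-15.

Z-15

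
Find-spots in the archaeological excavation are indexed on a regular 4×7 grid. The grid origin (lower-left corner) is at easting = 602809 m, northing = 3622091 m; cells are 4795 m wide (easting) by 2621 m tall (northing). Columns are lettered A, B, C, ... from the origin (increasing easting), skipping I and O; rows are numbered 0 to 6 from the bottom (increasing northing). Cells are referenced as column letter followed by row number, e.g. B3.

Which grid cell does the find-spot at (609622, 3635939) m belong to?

Column index: ⌊(609622 − 602809) / 4795⌋ = ⌊1.421⌋ = 1 → column B
Row offset from origin: ⌊(3635939 − 3622091) / 2621⌋ = ⌊5.283⌋ = 5 → row 5

B5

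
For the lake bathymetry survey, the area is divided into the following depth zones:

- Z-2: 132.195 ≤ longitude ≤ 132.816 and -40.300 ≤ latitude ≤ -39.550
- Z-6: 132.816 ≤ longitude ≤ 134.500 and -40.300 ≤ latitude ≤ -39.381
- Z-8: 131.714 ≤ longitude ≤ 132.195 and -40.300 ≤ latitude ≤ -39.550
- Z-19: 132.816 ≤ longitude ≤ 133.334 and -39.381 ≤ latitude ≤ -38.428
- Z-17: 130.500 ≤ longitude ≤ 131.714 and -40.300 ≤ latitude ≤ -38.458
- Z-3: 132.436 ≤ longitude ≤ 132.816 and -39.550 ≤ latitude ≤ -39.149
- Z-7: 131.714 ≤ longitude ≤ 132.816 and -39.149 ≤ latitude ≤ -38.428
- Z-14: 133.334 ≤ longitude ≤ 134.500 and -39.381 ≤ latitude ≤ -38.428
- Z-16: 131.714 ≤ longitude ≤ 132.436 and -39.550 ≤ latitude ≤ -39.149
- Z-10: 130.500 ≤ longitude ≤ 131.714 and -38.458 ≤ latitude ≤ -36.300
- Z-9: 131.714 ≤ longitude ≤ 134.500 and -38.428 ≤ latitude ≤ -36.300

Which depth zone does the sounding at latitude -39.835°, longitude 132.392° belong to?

The point has longitude = 132.392 and latitude = -39.835.
Only Z-2 satisfies 132.195 ≤ longitude ≤ 132.816 and -40.300 ≤ latitude ≤ -39.550.

Z-2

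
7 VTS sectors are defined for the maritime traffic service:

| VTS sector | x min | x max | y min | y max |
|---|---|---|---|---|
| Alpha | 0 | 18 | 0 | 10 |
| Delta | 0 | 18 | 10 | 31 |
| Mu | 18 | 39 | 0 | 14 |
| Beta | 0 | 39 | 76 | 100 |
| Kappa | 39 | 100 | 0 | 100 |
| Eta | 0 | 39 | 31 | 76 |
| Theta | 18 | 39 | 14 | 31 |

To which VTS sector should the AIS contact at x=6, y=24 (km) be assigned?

Delta

The point has x = 6 and y = 24.
Only Delta satisfies 0 ≤ x ≤ 18 and 10 ≤ y ≤ 31.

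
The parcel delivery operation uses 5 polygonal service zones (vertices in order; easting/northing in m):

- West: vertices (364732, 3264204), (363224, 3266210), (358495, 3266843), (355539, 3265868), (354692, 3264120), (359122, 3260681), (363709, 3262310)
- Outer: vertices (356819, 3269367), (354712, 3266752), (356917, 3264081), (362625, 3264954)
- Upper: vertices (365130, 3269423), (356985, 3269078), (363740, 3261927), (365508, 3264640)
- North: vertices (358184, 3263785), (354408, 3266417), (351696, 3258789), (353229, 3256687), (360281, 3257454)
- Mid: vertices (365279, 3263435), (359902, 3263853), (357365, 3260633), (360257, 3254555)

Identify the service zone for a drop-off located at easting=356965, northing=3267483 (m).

Outer

Cast a ray rightward from (356965, 3267483). For each polygon, the edges (by vertex number in listed order) whose endpoints lie on opposite sides of northing = 3267483, where each meets that height, and whether that is right or left of the point:
West: no edge straddles that height → 0 crossings.
Outer: 1–2 at easting≈355301.0 (left), 4–1 at easting≈359297.7 (right) → 1 crossing.
Upper: 2–3 at easting≈358491.7 (right), 4–1 at easting≈365283.3 (right) → 2 crossings.
North: no edge straddles that height → 0 crossings.
Mid: no edge straddles that height → 0 crossings.
Only Outer has an odd count, so the point is inside Outer.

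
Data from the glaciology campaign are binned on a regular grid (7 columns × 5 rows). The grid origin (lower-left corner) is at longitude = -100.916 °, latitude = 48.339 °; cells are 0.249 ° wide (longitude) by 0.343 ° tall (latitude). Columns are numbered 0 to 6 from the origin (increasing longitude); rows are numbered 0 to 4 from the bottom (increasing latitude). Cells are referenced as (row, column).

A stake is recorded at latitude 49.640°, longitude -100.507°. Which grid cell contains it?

(3, 1)

Column index: ⌊(-100.507 − -100.916) / 0.249⌋ = ⌊1.643⌋ = 1
Row offset from origin: ⌊(49.640 − 48.339) / 0.343⌋ = ⌊3.793⌋ = 3 → row 3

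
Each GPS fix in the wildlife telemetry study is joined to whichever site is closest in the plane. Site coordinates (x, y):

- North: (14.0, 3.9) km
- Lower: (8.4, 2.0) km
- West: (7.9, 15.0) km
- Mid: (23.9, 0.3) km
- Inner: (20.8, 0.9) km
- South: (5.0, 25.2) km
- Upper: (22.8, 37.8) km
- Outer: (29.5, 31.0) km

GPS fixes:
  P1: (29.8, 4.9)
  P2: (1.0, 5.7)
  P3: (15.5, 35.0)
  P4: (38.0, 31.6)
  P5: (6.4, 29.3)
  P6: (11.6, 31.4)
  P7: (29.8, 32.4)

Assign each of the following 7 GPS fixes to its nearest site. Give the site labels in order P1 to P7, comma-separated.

P1 → Mid (d²=55.97)
P2 → Lower (d²=68.45)
P3 → Upper (d²=61.13)
P4 → Outer (d²=72.61)
P5 → South (d²=18.77)
P6 → South (d²=82.00)
P7 → Outer (d²=2.05)

Mid, Lower, Upper, Outer, South, South, Outer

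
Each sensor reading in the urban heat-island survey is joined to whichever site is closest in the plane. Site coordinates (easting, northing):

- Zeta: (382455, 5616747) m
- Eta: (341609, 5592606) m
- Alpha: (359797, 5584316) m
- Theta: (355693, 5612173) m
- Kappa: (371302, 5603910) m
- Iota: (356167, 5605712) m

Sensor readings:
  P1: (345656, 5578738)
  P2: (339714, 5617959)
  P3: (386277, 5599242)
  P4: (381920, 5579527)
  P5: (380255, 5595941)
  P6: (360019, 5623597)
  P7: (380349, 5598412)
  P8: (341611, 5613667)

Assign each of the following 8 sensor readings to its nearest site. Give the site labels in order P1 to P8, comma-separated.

P1 → Eta (d²=208699633.00)
P2 → Theta (d²=288806237.00)
P3 → Kappa (d²=246040849.00)
P4 → Alpha (d²=512361650.00)
P5 → Kappa (d²=143661170.00)
P6 → Theta (d²=149222052.00)
P7 → Kappa (d²=112076213.00)
P8 → Theta (d²=200534760.00)

Eta, Theta, Kappa, Alpha, Kappa, Theta, Kappa, Theta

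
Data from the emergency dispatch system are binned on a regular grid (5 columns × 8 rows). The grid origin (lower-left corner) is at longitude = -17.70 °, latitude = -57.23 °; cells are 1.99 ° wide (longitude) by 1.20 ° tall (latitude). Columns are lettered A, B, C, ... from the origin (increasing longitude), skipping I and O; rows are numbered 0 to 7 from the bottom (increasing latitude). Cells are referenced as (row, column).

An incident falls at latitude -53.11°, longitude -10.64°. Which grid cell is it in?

(3, D)

Column index: ⌊(-10.64 − -17.70) / 1.99⌋ = ⌊3.548⌋ = 3 → column D
Row offset from origin: ⌊(-53.11 − -57.23) / 1.20⌋ = ⌊3.433⌋ = 3 → row 3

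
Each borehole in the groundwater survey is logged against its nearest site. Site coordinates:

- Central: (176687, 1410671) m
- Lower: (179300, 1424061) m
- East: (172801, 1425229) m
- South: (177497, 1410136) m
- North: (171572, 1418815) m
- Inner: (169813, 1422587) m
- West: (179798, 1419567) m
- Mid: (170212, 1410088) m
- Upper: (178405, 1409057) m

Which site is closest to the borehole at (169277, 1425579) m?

Squared distances to each site:
Central: 277156564.000; Lower: 102764853.000; East: 12541076.000; South: 306054649.000; North: 51018721.000; Inner: 9239360.000; West: 146835585.000; Mid: 240845306.000; Upper: 356296868.000.
Minimum at Inner.

Inner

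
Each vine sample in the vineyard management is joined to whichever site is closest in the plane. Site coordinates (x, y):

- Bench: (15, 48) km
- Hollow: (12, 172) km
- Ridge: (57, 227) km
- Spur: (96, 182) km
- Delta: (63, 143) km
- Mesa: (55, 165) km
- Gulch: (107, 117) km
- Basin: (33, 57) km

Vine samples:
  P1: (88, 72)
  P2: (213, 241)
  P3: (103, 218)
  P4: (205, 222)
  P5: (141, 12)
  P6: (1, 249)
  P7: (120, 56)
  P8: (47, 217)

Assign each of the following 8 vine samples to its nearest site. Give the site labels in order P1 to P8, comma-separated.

P1 → Gulch (d²=2386.00)
P2 → Spur (d²=17170.00)
P3 → Spur (d²=1345.00)
P4 → Spur (d²=13481.00)
P5 → Gulch (d²=12181.00)
P6 → Ridge (d²=3620.00)
P7 → Gulch (d²=3890.00)
P8 → Ridge (d²=200.00)

Gulch, Spur, Spur, Spur, Gulch, Ridge, Gulch, Ridge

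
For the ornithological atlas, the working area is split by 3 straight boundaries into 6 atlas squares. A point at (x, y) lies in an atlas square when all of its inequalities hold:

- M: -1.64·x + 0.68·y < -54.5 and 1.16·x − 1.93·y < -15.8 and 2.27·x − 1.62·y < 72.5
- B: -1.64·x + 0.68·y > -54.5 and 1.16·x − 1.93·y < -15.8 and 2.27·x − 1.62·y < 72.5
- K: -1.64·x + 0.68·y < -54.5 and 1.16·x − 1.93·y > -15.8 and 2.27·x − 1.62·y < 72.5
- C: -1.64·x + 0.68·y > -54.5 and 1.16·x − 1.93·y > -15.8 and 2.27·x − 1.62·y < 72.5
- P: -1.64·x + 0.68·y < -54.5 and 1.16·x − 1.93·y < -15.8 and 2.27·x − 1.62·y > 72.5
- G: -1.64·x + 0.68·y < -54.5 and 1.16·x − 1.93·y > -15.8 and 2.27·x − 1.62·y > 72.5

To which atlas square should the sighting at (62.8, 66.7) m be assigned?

M

-1.64·62.8 + 0.68·66.7 = -57.636, which is < -54.5
1.16·62.8 − 1.93·66.7 = -55.883, which is < -15.8
2.27·62.8 − 1.62·66.7 = 34.502, which is < 72.5
This sign pattern matches M.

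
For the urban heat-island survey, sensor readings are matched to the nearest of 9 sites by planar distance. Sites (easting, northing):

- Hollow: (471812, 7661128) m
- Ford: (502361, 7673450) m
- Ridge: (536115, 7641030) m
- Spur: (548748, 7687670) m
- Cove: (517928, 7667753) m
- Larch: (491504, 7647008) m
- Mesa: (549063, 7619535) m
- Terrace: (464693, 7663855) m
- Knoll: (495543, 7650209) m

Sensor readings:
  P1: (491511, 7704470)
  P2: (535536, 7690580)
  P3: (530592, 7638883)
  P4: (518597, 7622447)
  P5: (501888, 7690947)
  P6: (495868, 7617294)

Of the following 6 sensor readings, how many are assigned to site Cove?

0

P1 → Ford
P2 → Spur
P3 → Ridge
P4 → Ridge
P5 → Ford
P6 → Larch
0 of the 6 go to Cove.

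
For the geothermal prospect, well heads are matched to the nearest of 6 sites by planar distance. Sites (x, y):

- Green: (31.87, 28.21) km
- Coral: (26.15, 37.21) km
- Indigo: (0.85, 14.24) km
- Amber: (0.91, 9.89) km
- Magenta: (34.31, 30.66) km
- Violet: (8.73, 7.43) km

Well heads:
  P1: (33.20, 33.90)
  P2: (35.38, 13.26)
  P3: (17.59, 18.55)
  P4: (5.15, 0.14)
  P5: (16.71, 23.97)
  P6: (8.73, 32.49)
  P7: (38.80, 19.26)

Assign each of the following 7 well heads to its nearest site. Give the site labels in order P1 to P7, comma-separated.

P1 → Magenta (d²=11.73)
P2 → Green (d²=235.82)
P3 → Violet (d²=202.15)
P4 → Violet (d²=65.96)
P5 → Green (d²=247.80)
P6 → Coral (d²=325.73)
P7 → Green (d²=128.13)

Magenta, Green, Violet, Violet, Green, Coral, Green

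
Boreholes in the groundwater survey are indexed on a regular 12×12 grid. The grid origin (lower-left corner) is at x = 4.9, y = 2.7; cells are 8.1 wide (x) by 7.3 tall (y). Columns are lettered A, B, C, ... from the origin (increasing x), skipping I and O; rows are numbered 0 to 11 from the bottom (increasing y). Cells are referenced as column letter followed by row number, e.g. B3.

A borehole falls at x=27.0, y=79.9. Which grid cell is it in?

C10

Column index: ⌊(27.0 − 4.9) / 8.1⌋ = ⌊2.728⌋ = 2 → column C
Row offset from origin: ⌊(79.9 − 2.7) / 7.3⌋ = ⌊10.575⌋ = 10 → row 10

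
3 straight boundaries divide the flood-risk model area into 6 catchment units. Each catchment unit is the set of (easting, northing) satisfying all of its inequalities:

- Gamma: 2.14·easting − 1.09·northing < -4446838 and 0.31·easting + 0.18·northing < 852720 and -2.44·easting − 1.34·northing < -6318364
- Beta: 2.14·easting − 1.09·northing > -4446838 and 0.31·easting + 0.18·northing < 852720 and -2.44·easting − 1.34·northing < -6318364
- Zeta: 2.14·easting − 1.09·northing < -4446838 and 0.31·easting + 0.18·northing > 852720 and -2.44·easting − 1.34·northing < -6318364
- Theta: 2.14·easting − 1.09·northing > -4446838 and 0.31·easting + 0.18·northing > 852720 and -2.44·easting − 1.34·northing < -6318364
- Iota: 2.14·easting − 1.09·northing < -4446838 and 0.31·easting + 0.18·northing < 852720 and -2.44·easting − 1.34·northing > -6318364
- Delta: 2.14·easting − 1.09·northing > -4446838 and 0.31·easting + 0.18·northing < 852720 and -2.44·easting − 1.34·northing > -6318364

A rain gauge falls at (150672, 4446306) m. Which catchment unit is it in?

2.14·150672 − 1.09·4446306 = -4524035.460, which is < -4446838
0.31·150672 + 0.18·4446306 = 847043.400, which is < 852720
-2.44·150672 − 1.34·4446306 = -6325689.720, which is < -6318364
This sign pattern matches Gamma.

Gamma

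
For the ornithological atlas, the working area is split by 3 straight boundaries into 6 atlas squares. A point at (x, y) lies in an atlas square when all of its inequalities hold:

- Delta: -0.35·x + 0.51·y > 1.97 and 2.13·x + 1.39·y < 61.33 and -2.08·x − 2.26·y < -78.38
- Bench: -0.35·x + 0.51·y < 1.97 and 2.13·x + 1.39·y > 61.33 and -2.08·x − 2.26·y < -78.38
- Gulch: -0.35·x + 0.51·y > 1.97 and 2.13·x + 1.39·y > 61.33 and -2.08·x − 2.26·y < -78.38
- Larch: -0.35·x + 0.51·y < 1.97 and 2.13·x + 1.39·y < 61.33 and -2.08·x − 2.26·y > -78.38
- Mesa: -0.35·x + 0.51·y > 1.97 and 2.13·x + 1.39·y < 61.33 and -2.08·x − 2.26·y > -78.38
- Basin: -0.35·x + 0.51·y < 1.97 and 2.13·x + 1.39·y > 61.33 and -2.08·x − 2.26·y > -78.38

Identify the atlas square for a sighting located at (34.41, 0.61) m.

-0.35·34.41 + 0.51·0.61 = -11.732, which is < 1.97
2.13·34.41 + 1.39·0.61 = 74.141, which is > 61.33
-2.08·34.41 − 2.26·0.61 = -72.951, which is > -78.38
This sign pattern matches Basin.

Basin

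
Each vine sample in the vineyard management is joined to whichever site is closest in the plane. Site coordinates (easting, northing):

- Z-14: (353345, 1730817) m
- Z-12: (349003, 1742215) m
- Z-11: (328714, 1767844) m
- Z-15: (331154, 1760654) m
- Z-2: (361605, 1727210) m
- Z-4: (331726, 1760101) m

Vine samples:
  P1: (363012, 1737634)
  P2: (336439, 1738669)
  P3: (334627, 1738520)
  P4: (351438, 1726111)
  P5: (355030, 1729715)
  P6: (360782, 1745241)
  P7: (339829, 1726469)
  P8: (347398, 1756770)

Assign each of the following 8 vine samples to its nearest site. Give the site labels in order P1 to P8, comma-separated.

Z-2, Z-12, Z-12, Z-14, Z-14, Z-12, Z-14, Z-12

P1 → Z-2 (d²=110639425.00)
P2 → Z-12 (d²=170428212.00)
P3 → Z-12 (d²=220322401.00)
P4 → Z-14 (d²=25783085.00)
P5 → Z-14 (d²=4053629.00)
P6 → Z-12 (d²=147901517.00)
P7 → Z-14 (d²=201587360.00)
P8 → Z-12 (d²=214424050.00)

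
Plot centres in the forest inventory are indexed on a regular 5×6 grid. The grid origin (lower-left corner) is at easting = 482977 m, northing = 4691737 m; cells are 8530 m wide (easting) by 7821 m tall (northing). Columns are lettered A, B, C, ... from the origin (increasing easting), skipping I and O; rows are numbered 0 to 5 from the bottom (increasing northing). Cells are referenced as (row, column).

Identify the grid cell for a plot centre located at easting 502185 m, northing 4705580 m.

(1, C)

Column index: ⌊(502185 − 482977) / 8530⌋ = ⌊2.252⌋ = 2 → column C
Row offset from origin: ⌊(4705580 − 4691737) / 7821⌋ = ⌊1.770⌋ = 1 → row 1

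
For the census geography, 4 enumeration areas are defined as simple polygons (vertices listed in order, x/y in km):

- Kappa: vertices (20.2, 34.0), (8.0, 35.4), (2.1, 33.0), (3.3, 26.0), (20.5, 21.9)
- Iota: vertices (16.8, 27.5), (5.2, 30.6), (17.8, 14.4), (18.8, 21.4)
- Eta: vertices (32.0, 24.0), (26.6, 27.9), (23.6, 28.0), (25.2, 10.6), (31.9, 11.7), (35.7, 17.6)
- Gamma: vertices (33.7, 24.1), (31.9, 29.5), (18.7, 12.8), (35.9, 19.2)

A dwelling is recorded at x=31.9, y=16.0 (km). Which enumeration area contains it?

Eta

Cast a ray rightward from (31.9, 16.0). For each polygon, the edges (by vertex number in listed order) whose endpoints lie on opposite sides of y = 16.0, where each meets that height, and whether that is right or left of the point:
Kappa: no edge straddles that height → 0 crossings.
Iota: 2–3 at x≈16.56 (left), 3–4 at x≈18.03 (left) → 0 crossings.
Eta: 3–4 at x≈24.70 (left), 5–6 at x≈34.67 (right) → 1 crossing.
Gamma: 2–3 at x≈21.23 (left), 3–4 at x≈27.30 (left) → 0 crossings.
Only Eta has an odd count, so the point is inside Eta.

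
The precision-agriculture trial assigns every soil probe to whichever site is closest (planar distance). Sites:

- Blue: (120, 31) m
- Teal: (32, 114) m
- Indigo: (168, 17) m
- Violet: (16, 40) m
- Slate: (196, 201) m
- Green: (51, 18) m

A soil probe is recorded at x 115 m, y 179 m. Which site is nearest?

Slate

Squared distances to each site:
Blue: 21929.000; Teal: 11114.000; Indigo: 29053.000; Violet: 29122.000; Slate: 7045.000; Green: 30017.000.
Minimum at Slate.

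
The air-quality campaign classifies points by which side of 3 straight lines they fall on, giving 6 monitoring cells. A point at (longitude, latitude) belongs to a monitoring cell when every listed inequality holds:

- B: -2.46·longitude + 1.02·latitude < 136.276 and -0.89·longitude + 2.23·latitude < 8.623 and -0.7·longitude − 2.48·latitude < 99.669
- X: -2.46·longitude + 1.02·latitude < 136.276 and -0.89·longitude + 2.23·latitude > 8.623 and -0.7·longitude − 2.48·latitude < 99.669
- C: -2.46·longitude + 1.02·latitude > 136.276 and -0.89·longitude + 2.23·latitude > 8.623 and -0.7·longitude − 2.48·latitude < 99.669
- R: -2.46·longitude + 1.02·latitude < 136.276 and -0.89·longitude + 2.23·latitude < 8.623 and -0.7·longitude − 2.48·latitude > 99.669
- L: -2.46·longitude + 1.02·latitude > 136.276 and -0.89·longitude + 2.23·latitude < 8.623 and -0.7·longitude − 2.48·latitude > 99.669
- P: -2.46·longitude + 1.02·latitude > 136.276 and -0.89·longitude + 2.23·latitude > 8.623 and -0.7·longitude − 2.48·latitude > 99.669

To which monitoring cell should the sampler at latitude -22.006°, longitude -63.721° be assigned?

-2.46·-63.721 + 1.02·-22.006 = 134.308, which is < 136.276
-0.89·-63.721 + 2.23·-22.006 = 7.638, which is < 8.623
-0.7·-63.721 − 2.48·-22.006 = 99.180, which is < 99.669
This sign pattern matches B.

B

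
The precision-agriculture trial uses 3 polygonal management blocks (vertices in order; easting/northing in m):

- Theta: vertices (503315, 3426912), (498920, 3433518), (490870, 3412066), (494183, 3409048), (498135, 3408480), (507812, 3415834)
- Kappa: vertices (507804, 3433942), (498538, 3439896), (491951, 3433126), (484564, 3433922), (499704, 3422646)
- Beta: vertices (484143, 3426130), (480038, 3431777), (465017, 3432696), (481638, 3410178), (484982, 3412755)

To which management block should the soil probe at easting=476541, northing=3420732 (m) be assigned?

Beta

Cast a ray rightward from (476541, 3420732). For each polygon, the edges (by vertex number in listed order) whose endpoints lie on opposite sides of northing = 3420732, where each meets that height, and whether that is right or left of the point:
Theta: 2–3 at easting≈494122.0 (right), 6–1 at easting≈505823.7 (right) → 2 crossings.
Kappa: no edge straddles that height → 0 crossings.
Beta: 3–4 at easting≈473847.9 (left), 5–1 at easting≈484481.6 (right) → 1 crossing.
Only Beta has an odd count, so the point is inside Beta.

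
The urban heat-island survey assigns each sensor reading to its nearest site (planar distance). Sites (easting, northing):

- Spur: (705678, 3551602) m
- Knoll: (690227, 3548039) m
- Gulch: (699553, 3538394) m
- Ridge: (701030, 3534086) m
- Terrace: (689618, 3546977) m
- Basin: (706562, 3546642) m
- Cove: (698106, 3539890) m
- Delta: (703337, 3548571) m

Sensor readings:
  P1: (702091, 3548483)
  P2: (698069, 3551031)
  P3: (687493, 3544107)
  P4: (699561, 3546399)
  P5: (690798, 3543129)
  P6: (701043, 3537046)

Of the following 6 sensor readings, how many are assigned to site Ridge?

P1 → Delta
P2 → Delta
P3 → Terrace
P4 → Delta
P5 → Terrace
P6 → Gulch
0 of the 6 go to Ridge.

0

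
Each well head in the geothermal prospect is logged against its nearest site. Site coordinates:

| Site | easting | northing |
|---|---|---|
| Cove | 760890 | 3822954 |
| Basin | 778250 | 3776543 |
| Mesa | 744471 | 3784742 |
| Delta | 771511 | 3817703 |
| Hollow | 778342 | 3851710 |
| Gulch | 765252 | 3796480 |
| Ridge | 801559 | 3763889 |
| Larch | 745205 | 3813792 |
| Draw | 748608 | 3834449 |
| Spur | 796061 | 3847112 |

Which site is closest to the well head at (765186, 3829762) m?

Squared distances to each site:
Cove: 64804480.000; Basin: 3002930057.000; Mesa: 2455911625.000; Delta: 185425106.000; Hollow: 654795040.000; Gulch: 1107695880.000; Ridge: 5662247258.000; Larch: 654281261.000; Draw: 296798053.000; Spur: 1254288125.000.
Minimum at Cove.

Cove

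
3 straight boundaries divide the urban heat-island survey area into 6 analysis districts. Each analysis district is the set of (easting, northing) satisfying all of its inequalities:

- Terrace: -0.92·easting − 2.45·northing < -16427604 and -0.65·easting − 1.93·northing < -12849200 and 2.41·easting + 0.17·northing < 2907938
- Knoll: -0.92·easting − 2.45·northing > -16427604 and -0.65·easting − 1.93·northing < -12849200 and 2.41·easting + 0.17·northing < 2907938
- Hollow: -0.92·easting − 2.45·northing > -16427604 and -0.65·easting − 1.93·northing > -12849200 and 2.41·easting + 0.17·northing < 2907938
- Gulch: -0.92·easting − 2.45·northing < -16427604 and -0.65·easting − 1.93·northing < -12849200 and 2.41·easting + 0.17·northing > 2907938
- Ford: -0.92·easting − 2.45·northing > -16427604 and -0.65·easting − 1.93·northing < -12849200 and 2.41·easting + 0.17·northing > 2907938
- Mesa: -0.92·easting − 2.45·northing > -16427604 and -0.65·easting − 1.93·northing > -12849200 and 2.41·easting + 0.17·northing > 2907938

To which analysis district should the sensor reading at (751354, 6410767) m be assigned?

Knoll

-0.92·751354 − 2.45·6410767 = -16397624.830, which is > -16427604
-0.65·751354 − 1.93·6410767 = -12861160.410, which is < -12849200
2.41·751354 + 0.17·6410767 = 2900593.530, which is < 2907938
This sign pattern matches Knoll.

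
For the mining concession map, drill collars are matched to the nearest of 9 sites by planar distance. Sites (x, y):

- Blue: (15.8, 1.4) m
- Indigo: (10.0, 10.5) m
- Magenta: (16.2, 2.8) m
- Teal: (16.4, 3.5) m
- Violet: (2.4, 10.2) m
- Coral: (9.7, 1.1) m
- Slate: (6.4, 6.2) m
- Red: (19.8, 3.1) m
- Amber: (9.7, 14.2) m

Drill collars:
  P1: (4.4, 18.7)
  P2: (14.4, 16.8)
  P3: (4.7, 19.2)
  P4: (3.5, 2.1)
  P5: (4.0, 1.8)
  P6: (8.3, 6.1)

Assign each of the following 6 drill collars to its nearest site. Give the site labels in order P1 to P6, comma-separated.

Amber, Amber, Amber, Slate, Slate, Slate

P1 → Amber (d²=48.34)
P2 → Amber (d²=28.85)
P3 → Amber (d²=50.00)
P4 → Slate (d²=25.22)
P5 → Slate (d²=25.12)
P6 → Slate (d²=3.62)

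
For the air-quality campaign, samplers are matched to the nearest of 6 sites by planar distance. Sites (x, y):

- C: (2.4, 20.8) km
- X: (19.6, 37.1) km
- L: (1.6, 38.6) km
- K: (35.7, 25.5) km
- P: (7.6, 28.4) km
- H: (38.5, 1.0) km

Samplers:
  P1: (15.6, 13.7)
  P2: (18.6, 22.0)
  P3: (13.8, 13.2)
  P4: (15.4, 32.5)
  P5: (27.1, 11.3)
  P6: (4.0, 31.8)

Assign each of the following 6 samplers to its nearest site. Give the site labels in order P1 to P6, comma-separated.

P1 → C (d²=224.65)
P2 → P (d²=161.96)
P3 → C (d²=187.72)
P4 → X (d²=38.80)
P5 → H (d²=236.05)
P6 → P (d²=24.52)

C, P, C, X, H, P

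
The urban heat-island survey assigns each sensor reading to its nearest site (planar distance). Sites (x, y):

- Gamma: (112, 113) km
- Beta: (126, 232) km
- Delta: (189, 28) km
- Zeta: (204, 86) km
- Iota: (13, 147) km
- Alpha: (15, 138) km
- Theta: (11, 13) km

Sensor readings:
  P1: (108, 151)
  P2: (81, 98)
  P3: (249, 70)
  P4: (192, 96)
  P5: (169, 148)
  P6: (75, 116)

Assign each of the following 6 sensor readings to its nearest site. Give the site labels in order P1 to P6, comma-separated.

Gamma, Gamma, Zeta, Zeta, Gamma, Gamma

P1 → Gamma (d²=1460.00)
P2 → Gamma (d²=1186.00)
P3 → Zeta (d²=2281.00)
P4 → Zeta (d²=244.00)
P5 → Gamma (d²=4474.00)
P6 → Gamma (d²=1378.00)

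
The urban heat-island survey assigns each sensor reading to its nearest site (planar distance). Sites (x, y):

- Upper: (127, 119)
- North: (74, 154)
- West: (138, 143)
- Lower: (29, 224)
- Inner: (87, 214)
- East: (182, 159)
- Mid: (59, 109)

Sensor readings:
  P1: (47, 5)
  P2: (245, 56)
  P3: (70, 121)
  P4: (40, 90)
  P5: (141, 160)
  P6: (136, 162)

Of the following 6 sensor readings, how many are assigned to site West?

P1 → Mid
P2 → East
P3 → Mid
P4 → Mid
P5 → West
P6 → West
2 of the 6 go to West.

2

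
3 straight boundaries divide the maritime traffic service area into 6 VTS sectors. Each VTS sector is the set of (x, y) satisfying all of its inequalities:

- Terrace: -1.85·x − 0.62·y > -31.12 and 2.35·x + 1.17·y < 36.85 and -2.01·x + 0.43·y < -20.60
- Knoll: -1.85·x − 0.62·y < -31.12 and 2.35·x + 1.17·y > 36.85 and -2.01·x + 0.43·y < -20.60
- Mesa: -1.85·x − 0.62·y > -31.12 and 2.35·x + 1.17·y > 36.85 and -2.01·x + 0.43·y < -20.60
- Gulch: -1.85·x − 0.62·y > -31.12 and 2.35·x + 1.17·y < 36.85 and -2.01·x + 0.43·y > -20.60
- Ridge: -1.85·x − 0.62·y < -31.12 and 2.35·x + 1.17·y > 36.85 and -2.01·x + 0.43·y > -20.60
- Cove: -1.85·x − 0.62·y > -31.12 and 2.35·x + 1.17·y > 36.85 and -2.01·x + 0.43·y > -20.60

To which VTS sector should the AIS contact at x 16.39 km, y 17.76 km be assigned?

Knoll

-1.85·16.39 − 0.62·17.76 = -41.333, which is < -31.12
2.35·16.39 + 1.17·17.76 = 59.296, which is > 36.85
-2.01·16.39 + 0.43·17.76 = -25.307, which is < -20.60
This sign pattern matches Knoll.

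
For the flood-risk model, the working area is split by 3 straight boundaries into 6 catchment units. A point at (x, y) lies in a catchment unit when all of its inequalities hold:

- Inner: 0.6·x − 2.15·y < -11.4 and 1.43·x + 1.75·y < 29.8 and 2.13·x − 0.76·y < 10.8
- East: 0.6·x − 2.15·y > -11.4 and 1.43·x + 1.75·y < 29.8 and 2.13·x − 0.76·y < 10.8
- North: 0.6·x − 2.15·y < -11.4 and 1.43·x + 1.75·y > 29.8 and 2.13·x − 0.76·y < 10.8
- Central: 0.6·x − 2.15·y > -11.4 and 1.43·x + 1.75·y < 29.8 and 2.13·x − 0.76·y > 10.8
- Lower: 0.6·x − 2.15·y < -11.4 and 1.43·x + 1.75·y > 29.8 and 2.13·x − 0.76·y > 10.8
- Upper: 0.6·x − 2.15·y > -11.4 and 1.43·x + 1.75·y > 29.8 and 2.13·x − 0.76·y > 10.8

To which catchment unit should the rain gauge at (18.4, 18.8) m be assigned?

0.6·18.4 − 2.15·18.8 = -29.380, which is < -11.4
1.43·18.4 + 1.75·18.8 = 59.212, which is > 29.8
2.13·18.4 − 0.76·18.8 = 24.904, which is > 10.8
This sign pattern matches Lower.

Lower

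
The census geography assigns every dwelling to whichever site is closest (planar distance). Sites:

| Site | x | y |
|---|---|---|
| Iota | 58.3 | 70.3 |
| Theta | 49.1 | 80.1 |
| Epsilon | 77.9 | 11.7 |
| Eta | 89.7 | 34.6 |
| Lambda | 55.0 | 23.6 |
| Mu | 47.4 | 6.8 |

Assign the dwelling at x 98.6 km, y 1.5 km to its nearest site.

Squared distances to each site:
Iota: 6357.530; Theta: 8628.210; Epsilon: 532.530; Eta: 1174.820; Lambda: 2389.370; Mu: 2649.530.
Minimum at Epsilon.

Epsilon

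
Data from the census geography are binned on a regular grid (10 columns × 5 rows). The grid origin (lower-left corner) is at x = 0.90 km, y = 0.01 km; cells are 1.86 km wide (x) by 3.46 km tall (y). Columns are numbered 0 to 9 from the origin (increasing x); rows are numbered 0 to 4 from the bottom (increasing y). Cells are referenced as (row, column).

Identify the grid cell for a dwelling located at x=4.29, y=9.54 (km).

(2, 1)

Column index: ⌊(4.29 − 0.90) / 1.86⌋ = ⌊1.823⌋ = 1
Row offset from origin: ⌊(9.54 − 0.01) / 3.46⌋ = ⌊2.754⌋ = 2 → row 2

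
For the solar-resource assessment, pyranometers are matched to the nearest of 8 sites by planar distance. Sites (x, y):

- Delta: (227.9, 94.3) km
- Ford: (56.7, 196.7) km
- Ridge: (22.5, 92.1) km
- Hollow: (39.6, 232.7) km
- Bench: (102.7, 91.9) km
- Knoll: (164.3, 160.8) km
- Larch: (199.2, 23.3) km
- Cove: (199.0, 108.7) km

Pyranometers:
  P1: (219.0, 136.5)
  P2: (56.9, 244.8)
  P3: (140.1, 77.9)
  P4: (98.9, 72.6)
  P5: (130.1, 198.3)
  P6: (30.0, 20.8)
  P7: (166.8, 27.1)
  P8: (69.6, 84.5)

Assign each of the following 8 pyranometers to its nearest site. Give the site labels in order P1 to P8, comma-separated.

Cove, Hollow, Bench, Bench, Knoll, Ridge, Larch, Bench

P1 → Cove (d²=1172.84)
P2 → Hollow (d²=445.70)
P3 → Bench (d²=1594.76)
P4 → Bench (d²=386.93)
P5 → Knoll (d²=2575.89)
P6 → Ridge (d²=5139.94)
P7 → Larch (d²=1064.20)
P8 → Bench (d²=1150.37)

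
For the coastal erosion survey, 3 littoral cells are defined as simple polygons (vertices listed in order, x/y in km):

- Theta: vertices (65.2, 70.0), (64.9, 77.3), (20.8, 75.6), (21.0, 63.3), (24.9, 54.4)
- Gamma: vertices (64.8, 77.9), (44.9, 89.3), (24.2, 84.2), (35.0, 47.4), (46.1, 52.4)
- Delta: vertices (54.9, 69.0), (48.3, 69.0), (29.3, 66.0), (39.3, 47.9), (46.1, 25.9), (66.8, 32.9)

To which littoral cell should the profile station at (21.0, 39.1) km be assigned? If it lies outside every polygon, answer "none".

none

Cast a ray rightward from (21.0, 39.1). For each polygon, the edges (by vertex number in listed order) whose endpoints lie on opposite sides of y = 39.1, where each meets that height, and whether that is right or left of the point:
Theta: no edge straddles that height → 0 crossings.
Gamma: no edge straddles that height → 0 crossings.
Delta: 4–5 at x≈42.02 (right), 6–1 at x≈64.76 (right) → 2 crossings.
All counts are even, so the point lies outside every listed polygon.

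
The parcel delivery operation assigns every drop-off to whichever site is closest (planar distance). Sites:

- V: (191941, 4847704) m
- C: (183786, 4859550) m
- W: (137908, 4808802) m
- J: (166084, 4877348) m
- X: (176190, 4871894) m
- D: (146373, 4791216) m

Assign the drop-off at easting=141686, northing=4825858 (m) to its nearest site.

Squared distances to each site:
V: 3002812741.000; C: 2907560864.000; W: 305180420.000; J: 3246482504.000; X: 3309839312.000; D: 1222036133.000.
Minimum at W.

W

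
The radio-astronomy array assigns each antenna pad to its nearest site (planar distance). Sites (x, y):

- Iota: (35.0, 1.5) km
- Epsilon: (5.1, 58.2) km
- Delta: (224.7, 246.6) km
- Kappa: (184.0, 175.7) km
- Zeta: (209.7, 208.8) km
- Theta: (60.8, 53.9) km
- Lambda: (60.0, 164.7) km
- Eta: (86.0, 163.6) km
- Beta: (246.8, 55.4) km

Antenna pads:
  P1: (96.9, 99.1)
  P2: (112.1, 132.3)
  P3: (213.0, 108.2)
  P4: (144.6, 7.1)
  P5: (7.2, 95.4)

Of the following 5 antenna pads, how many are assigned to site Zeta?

0

P1 → Theta
P2 → Eta
P3 → Beta
P4 → Theta
P5 → Epsilon
0 of the 5 go to Zeta.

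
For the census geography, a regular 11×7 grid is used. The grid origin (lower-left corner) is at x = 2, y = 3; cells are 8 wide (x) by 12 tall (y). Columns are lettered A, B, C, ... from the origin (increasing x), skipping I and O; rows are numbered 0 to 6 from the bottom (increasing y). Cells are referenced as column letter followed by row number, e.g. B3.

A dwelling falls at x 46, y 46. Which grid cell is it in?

F3

Column index: ⌊(46 − 2) / 8⌋ = ⌊5.500⌋ = 5 → column F
Row offset from origin: ⌊(46 − 3) / 12⌋ = ⌊3.583⌋ = 3 → row 3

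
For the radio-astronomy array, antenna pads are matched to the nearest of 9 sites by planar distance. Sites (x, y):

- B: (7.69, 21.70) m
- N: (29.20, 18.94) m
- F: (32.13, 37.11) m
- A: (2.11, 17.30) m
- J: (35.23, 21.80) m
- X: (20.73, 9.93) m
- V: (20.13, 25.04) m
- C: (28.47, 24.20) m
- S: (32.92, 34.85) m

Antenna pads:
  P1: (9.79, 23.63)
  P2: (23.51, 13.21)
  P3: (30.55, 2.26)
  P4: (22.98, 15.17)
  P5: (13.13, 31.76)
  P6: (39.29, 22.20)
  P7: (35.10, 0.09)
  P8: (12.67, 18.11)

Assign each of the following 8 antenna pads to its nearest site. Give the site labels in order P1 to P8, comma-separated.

P1 → B (d²=8.13)
P2 → X (d²=18.49)
P3 → X (d²=155.26)
P4 → X (d²=32.52)
P5 → V (d²=94.16)
P6 → J (d²=16.64)
P7 → X (d²=303.32)
P8 → B (d²=37.69)

B, X, X, X, V, J, X, B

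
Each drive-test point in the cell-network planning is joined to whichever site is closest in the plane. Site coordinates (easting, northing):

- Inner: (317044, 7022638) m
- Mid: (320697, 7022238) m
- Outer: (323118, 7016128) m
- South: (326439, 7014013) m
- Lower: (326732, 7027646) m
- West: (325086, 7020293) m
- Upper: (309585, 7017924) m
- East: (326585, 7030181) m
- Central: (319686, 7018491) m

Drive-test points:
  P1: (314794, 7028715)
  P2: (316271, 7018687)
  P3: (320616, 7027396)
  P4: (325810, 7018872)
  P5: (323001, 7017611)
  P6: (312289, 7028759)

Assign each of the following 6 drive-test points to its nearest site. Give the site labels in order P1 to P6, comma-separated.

Inner, Central, Mid, West, Outer, Inner

P1 → Inner (d²=41992429.00)
P2 → Central (d²=11700641.00)
P3 → Mid (d²=26611525.00)
P4 → West (d²=2543417.00)
P5 → Outer (d²=2212978.00)
P6 → Inner (d²=60076666.00)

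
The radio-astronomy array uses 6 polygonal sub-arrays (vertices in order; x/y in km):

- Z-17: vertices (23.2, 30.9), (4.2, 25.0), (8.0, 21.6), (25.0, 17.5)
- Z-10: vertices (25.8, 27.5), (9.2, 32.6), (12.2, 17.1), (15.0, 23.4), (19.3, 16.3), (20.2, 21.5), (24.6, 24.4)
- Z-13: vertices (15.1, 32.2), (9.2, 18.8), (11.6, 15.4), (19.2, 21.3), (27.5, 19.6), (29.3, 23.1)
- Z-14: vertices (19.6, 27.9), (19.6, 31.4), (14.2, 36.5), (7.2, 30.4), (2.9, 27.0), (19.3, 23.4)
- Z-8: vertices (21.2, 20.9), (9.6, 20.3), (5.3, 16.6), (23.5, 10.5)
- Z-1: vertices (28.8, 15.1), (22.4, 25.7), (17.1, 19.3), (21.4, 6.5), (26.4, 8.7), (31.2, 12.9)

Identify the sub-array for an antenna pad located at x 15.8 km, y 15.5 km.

Z-8

Cast a ray rightward from (15.8, 15.5). For each polygon, the edges (by vertex number in listed order) whose endpoints lie on opposite sides of y = 15.5, where each meets that height, and whether that is right or left of the point:
Z-17: no edge straddles that height → 0 crossings.
Z-10: no edge straddles that height → 0 crossings.
Z-13: 2–3 at x≈11.53 (left), 3–4 at x≈11.73 (left) → 0 crossings.
Z-14: no edge straddles that height → 0 crossings.
Z-8: 3–4 at x≈8.58 (left), 4–1 at x≈22.39 (right) → 1 crossing.
Z-1: 1–2 at x≈28.56 (right), 3–4 at x≈18.38 (right) → 2 crossings.
Only Z-8 has an odd count, so the point is inside Z-8.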